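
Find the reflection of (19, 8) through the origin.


Reflection through origin: (x, y) -> (-x, -y)
(19, 8) -> (-19, -8)

(-19, -8)


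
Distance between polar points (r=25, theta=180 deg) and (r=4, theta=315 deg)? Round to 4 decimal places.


d = sqrt(r1^2 + r2^2 - 2*r1*r2*cos(t2-t1))
d = sqrt(25^2 + 4^2 - 2*25*4*cos(315-180)) = 27.9718

27.9718


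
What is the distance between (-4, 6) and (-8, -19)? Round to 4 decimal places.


d = sqrt((-8--4)^2 + (-19-6)^2) = 25.318

25.318


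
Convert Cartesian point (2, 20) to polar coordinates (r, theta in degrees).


r = sqrt(2^2 + 20^2) = 20.0998
theta = atan2(20, 2) = 84.2894 degrees

r = 20.0998, theta = 84.2894 degrees


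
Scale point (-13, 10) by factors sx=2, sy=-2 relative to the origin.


Scaling: (x*sx, y*sy) = (-13*2, 10*-2) = (-26, -20)

(-26, -20)


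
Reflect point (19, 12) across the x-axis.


Reflection across x-axis: (x, y) -> (x, -y)
(19, 12) -> (19, -12)

(19, -12)


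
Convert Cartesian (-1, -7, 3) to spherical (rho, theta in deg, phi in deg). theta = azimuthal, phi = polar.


rho = sqrt((-1)^2 + (-7)^2 + 3^2) = 7.6811
theta = atan2(-7, -1) = 261.8699 deg
phi = acos(3/7.6811) = 67.0102 deg

rho = 7.6811, theta = 261.8699 deg, phi = 67.0102 deg


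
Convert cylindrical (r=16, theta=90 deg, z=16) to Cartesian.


x = 16 * cos(90) = 0
y = 16 * sin(90) = 16
z = 16

(0, 16, 16)


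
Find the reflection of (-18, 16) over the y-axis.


Reflection across y-axis: (x, y) -> (-x, y)
(-18, 16) -> (18, 16)

(18, 16)


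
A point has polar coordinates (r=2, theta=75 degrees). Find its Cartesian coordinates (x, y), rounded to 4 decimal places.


x = 2 * cos(75) = 0.5176
y = 2 * sin(75) = 1.9319

(0.5176, 1.9319)


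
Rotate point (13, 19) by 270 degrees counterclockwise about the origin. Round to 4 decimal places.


x' = 13*cos(270) - 19*sin(270) = 19
y' = 13*sin(270) + 19*cos(270) = -13

(19, -13)


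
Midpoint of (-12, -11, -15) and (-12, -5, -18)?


Midpoint = ((-12+-12)/2, (-11+-5)/2, (-15+-18)/2) = (-12, -8, -16.5)

(-12, -8, -16.5)


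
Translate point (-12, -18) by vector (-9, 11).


Translation: (x+dx, y+dy) = (-12+-9, -18+11) = (-21, -7)

(-21, -7)


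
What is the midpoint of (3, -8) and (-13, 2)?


Midpoint = ((3+-13)/2, (-8+2)/2) = (-5, -3)

(-5, -3)


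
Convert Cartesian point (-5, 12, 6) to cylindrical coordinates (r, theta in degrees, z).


r = sqrt((-5)^2 + 12^2) = 13
theta = atan2(12, -5) = 112.6199 deg
z = 6

r = 13, theta = 112.6199 deg, z = 6


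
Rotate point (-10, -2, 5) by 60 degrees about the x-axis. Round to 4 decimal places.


x' = -10
y' = -2*cos(60) - 5*sin(60) = -5.3301
z' = -2*sin(60) + 5*cos(60) = 0.7679

(-10, -5.3301, 0.7679)


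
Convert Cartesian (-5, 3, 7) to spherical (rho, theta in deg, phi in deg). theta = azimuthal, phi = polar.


rho = sqrt((-5)^2 + 3^2 + 7^2) = 9.1104
theta = atan2(3, -5) = 149.0362 deg
phi = acos(7/9.1104) = 39.7941 deg

rho = 9.1104, theta = 149.0362 deg, phi = 39.7941 deg


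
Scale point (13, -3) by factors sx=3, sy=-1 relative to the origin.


Scaling: (x*sx, y*sy) = (13*3, -3*-1) = (39, 3)

(39, 3)


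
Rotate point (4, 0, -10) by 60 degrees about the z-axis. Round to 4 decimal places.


x' = 4*cos(60) - 0*sin(60) = 2
y' = 4*sin(60) + 0*cos(60) = 3.4641
z' = -10

(2, 3.4641, -10)


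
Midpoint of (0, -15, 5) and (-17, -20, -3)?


Midpoint = ((0+-17)/2, (-15+-20)/2, (5+-3)/2) = (-8.5, -17.5, 1)

(-8.5, -17.5, 1)


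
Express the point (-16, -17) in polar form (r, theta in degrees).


r = sqrt((-16)^2 + (-17)^2) = 23.3452
theta = atan2(-17, -16) = 226.7357 degrees

r = 23.3452, theta = 226.7357 degrees


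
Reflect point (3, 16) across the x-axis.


Reflection across x-axis: (x, y) -> (x, -y)
(3, 16) -> (3, -16)

(3, -16)


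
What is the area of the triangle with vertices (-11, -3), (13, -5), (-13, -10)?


Area = |x1(y2-y3) + x2(y3-y1) + x3(y1-y2)| / 2
= |-11*(-5--10) + 13*(-10--3) + -13*(-3--5)| / 2
= 86

86


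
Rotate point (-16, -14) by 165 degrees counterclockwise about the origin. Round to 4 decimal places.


x' = -16*cos(165) - -14*sin(165) = 19.0783
y' = -16*sin(165) + -14*cos(165) = 9.3819

(19.0783, 9.3819)


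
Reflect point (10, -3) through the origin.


Reflection through origin: (x, y) -> (-x, -y)
(10, -3) -> (-10, 3)

(-10, 3)


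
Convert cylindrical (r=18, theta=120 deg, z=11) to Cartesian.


x = 18 * cos(120) = -9
y = 18 * sin(120) = 15.5885
z = 11

(-9, 15.5885, 11)


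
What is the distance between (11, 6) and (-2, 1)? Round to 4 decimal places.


d = sqrt((-2-11)^2 + (1-6)^2) = 13.9284

13.9284


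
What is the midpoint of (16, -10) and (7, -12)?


Midpoint = ((16+7)/2, (-10+-12)/2) = (11.5, -11)

(11.5, -11)


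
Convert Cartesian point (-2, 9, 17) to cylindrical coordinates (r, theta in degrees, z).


r = sqrt((-2)^2 + 9^2) = 9.2195
theta = atan2(9, -2) = 102.5288 deg
z = 17

r = 9.2195, theta = 102.5288 deg, z = 17


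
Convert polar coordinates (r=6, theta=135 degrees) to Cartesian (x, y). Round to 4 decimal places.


x = 6 * cos(135) = -4.2426
y = 6 * sin(135) = 4.2426

(-4.2426, 4.2426)


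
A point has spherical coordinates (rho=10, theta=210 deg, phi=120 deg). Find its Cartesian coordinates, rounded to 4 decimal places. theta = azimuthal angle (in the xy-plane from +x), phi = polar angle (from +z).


x = 10 * sin(120) * cos(210) = -7.5
y = 10 * sin(120) * sin(210) = -4.3301
z = 10 * cos(120) = -5

(-7.5, -4.3301, -5)


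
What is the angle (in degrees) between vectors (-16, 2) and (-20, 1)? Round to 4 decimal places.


dot = -16*-20 + 2*1 = 322
|u| = 16.1245, |v| = 20.025
cos(angle) = 0.9972
angle = 4.2626 degrees

4.2626 degrees


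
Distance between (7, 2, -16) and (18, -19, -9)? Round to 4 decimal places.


d = sqrt((18-7)^2 + (-19-2)^2 + (-9--16)^2) = 24.7184

24.7184


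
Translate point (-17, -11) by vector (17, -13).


Translation: (x+dx, y+dy) = (-17+17, -11+-13) = (0, -24)

(0, -24)


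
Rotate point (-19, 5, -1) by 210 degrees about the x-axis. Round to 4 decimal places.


x' = -19
y' = 5*cos(210) - -1*sin(210) = -4.8301
z' = 5*sin(210) + -1*cos(210) = -1.634

(-19, -4.8301, -1.634)


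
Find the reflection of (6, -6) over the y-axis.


Reflection across y-axis: (x, y) -> (-x, y)
(6, -6) -> (-6, -6)

(-6, -6)


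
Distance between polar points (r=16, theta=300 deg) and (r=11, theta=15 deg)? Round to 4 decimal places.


d = sqrt(r1^2 + r2^2 - 2*r1*r2*cos(t2-t1))
d = sqrt(16^2 + 11^2 - 2*16*11*cos(15-300)) = 16.9085

16.9085


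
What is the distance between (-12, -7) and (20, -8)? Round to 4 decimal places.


d = sqrt((20--12)^2 + (-8--7)^2) = 32.0156

32.0156


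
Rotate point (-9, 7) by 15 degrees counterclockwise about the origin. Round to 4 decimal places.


x' = -9*cos(15) - 7*sin(15) = -10.5051
y' = -9*sin(15) + 7*cos(15) = 4.4321

(-10.5051, 4.4321)


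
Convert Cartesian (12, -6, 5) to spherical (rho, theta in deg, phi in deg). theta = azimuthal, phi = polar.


rho = sqrt(12^2 + (-6)^2 + 5^2) = 14.3178
theta = atan2(-6, 12) = 333.4349 deg
phi = acos(5/14.3178) = 69.5607 deg

rho = 14.3178, theta = 333.4349 deg, phi = 69.5607 deg


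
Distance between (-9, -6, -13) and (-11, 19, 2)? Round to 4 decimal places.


d = sqrt((-11--9)^2 + (19--6)^2 + (2--13)^2) = 29.2233

29.2233


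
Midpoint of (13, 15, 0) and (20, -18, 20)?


Midpoint = ((13+20)/2, (15+-18)/2, (0+20)/2) = (16.5, -1.5, 10)

(16.5, -1.5, 10)


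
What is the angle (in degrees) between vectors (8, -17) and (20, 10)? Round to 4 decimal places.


dot = 8*20 + -17*10 = -10
|u| = 18.7883, |v| = 22.3607
cos(angle) = -0.0238
angle = 91.3639 degrees

91.3639 degrees


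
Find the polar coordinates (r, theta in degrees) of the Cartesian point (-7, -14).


r = sqrt((-7)^2 + (-14)^2) = 15.6525
theta = atan2(-14, -7) = 243.4349 degrees

r = 15.6525, theta = 243.4349 degrees


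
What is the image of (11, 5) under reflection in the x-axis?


Reflection across x-axis: (x, y) -> (x, -y)
(11, 5) -> (11, -5)

(11, -5)


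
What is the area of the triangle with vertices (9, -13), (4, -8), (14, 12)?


Area = |x1(y2-y3) + x2(y3-y1) + x3(y1-y2)| / 2
= |9*(-8-12) + 4*(12--13) + 14*(-13--8)| / 2
= 75

75


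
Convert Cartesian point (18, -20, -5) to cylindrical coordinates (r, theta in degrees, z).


r = sqrt(18^2 + (-20)^2) = 26.9072
theta = atan2(-20, 18) = 311.9872 deg
z = -5

r = 26.9072, theta = 311.9872 deg, z = -5


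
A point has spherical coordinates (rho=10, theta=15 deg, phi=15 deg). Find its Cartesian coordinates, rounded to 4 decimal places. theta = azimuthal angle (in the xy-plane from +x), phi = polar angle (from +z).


x = 10 * sin(15) * cos(15) = 2.5
y = 10 * sin(15) * sin(15) = 0.6699
z = 10 * cos(15) = 9.6593

(2.5, 0.6699, 9.6593)


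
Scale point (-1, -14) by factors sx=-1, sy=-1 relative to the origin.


Scaling: (x*sx, y*sy) = (-1*-1, -14*-1) = (1, 14)

(1, 14)


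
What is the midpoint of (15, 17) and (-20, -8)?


Midpoint = ((15+-20)/2, (17+-8)/2) = (-2.5, 4.5)

(-2.5, 4.5)


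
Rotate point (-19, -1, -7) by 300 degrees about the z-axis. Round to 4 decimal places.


x' = -19*cos(300) - -1*sin(300) = -10.366
y' = -19*sin(300) + -1*cos(300) = 15.9545
z' = -7

(-10.366, 15.9545, -7)


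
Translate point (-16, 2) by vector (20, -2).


Translation: (x+dx, y+dy) = (-16+20, 2+-2) = (4, 0)

(4, 0)


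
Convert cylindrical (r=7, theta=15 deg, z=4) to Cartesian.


x = 7 * cos(15) = 6.7615
y = 7 * sin(15) = 1.8117
z = 4

(6.7615, 1.8117, 4)


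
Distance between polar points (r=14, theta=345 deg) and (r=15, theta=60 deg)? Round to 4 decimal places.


d = sqrt(r1^2 + r2^2 - 2*r1*r2*cos(t2-t1))
d = sqrt(14^2 + 15^2 - 2*14*15*cos(60-345)) = 17.6719

17.6719


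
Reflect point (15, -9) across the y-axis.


Reflection across y-axis: (x, y) -> (-x, y)
(15, -9) -> (-15, -9)

(-15, -9)


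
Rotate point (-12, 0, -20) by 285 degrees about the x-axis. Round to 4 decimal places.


x' = -12
y' = 0*cos(285) - -20*sin(285) = -19.3185
z' = 0*sin(285) + -20*cos(285) = -5.1764

(-12, -19.3185, -5.1764)


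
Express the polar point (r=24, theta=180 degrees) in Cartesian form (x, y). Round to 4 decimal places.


x = 24 * cos(180) = -24
y = 24 * sin(180) = 0

(-24, 0)


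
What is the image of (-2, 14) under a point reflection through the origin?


Reflection through origin: (x, y) -> (-x, -y)
(-2, 14) -> (2, -14)

(2, -14)


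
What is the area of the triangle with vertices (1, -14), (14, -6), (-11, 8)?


Area = |x1(y2-y3) + x2(y3-y1) + x3(y1-y2)| / 2
= |1*(-6-8) + 14*(8--14) + -11*(-14--6)| / 2
= 191

191


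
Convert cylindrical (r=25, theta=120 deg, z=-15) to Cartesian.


x = 25 * cos(120) = -12.5
y = 25 * sin(120) = 21.6506
z = -15

(-12.5, 21.6506, -15)


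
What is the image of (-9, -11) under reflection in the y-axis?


Reflection across y-axis: (x, y) -> (-x, y)
(-9, -11) -> (9, -11)

(9, -11)


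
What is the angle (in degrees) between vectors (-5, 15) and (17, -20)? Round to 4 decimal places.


dot = -5*17 + 15*-20 = -385
|u| = 15.8114, |v| = 26.2488
cos(angle) = -0.9276
angle = 158.0704 degrees

158.0704 degrees


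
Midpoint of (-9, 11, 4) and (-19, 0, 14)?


Midpoint = ((-9+-19)/2, (11+0)/2, (4+14)/2) = (-14, 5.5, 9)

(-14, 5.5, 9)


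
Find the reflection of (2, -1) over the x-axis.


Reflection across x-axis: (x, y) -> (x, -y)
(2, -1) -> (2, 1)

(2, 1)


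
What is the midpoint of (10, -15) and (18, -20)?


Midpoint = ((10+18)/2, (-15+-20)/2) = (14, -17.5)

(14, -17.5)


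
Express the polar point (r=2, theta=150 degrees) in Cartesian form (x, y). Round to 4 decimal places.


x = 2 * cos(150) = -1.7321
y = 2 * sin(150) = 1

(-1.7321, 1)


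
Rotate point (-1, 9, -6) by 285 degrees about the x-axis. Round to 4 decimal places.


x' = -1
y' = 9*cos(285) - -6*sin(285) = -3.4662
z' = 9*sin(285) + -6*cos(285) = -10.2462

(-1, -3.4662, -10.2462)


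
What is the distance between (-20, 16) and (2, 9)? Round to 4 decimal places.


d = sqrt((2--20)^2 + (9-16)^2) = 23.0868

23.0868


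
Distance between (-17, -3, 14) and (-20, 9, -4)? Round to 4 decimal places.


d = sqrt((-20--17)^2 + (9--3)^2 + (-4-14)^2) = 21.8403

21.8403


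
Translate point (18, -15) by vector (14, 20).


Translation: (x+dx, y+dy) = (18+14, -15+20) = (32, 5)

(32, 5)


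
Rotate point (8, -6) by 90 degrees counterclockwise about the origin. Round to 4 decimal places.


x' = 8*cos(90) - -6*sin(90) = 6
y' = 8*sin(90) + -6*cos(90) = 8

(6, 8)


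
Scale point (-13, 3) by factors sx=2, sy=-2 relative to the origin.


Scaling: (x*sx, y*sy) = (-13*2, 3*-2) = (-26, -6)

(-26, -6)


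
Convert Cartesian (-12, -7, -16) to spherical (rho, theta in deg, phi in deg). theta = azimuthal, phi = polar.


rho = sqrt((-12)^2 + (-7)^2 + (-16)^2) = 21.1896
theta = atan2(-7, -12) = 210.2564 deg
phi = acos(-16/21.1896) = 139.0329 deg

rho = 21.1896, theta = 210.2564 deg, phi = 139.0329 deg


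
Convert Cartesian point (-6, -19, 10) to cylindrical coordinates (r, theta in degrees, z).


r = sqrt((-6)^2 + (-19)^2) = 19.9249
theta = atan2(-19, -6) = 252.4744 deg
z = 10

r = 19.9249, theta = 252.4744 deg, z = 10


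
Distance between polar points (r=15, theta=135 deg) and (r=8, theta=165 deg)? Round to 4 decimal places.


d = sqrt(r1^2 + r2^2 - 2*r1*r2*cos(t2-t1))
d = sqrt(15^2 + 8^2 - 2*15*8*cos(165-135)) = 9.0085

9.0085


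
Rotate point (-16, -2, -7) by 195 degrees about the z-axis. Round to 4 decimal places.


x' = -16*cos(195) - -2*sin(195) = 14.9372
y' = -16*sin(195) + -2*cos(195) = 6.073
z' = -7

(14.9372, 6.073, -7)


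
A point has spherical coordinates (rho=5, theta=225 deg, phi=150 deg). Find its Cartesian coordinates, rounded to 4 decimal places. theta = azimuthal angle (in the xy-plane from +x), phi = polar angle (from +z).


x = 5 * sin(150) * cos(225) = -1.7678
y = 5 * sin(150) * sin(225) = -1.7678
z = 5 * cos(150) = -4.3301

(-1.7678, -1.7678, -4.3301)


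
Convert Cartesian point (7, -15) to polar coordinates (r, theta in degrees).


r = sqrt(7^2 + (-15)^2) = 16.5529
theta = atan2(-15, 7) = 295.0169 degrees

r = 16.5529, theta = 295.0169 degrees


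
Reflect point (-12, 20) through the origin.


Reflection through origin: (x, y) -> (-x, -y)
(-12, 20) -> (12, -20)

(12, -20)


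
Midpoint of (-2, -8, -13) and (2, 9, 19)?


Midpoint = ((-2+2)/2, (-8+9)/2, (-13+19)/2) = (0, 0.5, 3)

(0, 0.5, 3)


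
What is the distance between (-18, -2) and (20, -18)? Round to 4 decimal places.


d = sqrt((20--18)^2 + (-18--2)^2) = 41.2311

41.2311


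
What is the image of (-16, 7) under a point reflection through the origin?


Reflection through origin: (x, y) -> (-x, -y)
(-16, 7) -> (16, -7)

(16, -7)


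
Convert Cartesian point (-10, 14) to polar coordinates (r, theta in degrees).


r = sqrt((-10)^2 + 14^2) = 17.2047
theta = atan2(14, -10) = 125.5377 degrees

r = 17.2047, theta = 125.5377 degrees


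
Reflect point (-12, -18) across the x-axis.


Reflection across x-axis: (x, y) -> (x, -y)
(-12, -18) -> (-12, 18)

(-12, 18)


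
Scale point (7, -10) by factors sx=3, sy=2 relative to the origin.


Scaling: (x*sx, y*sy) = (7*3, -10*2) = (21, -20)

(21, -20)


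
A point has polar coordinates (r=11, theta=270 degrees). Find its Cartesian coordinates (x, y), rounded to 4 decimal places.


x = 11 * cos(270) = 0
y = 11 * sin(270) = -11

(0, -11)


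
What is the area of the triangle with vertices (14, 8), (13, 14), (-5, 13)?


Area = |x1(y2-y3) + x2(y3-y1) + x3(y1-y2)| / 2
= |14*(14-13) + 13*(13-8) + -5*(8-14)| / 2
= 54.5

54.5


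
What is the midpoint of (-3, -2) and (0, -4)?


Midpoint = ((-3+0)/2, (-2+-4)/2) = (-1.5, -3)

(-1.5, -3)


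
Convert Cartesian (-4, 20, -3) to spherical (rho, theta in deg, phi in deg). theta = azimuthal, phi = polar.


rho = sqrt((-4)^2 + 20^2 + (-3)^2) = 20.6155
theta = atan2(20, -4) = 101.3099 deg
phi = acos(-3/20.6155) = 98.3675 deg

rho = 20.6155, theta = 101.3099 deg, phi = 98.3675 deg


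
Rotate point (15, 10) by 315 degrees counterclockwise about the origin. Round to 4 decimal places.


x' = 15*cos(315) - 10*sin(315) = 17.6777
y' = 15*sin(315) + 10*cos(315) = -3.5355

(17.6777, -3.5355)


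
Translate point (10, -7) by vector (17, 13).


Translation: (x+dx, y+dy) = (10+17, -7+13) = (27, 6)

(27, 6)


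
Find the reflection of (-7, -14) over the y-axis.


Reflection across y-axis: (x, y) -> (-x, y)
(-7, -14) -> (7, -14)

(7, -14)


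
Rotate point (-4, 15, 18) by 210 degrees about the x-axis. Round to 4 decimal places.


x' = -4
y' = 15*cos(210) - 18*sin(210) = -3.9904
z' = 15*sin(210) + 18*cos(210) = -23.0885

(-4, -3.9904, -23.0885)


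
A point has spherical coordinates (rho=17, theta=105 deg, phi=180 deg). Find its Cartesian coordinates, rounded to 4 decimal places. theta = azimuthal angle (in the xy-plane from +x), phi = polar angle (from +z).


x = 17 * sin(180) * cos(105) = 0
y = 17 * sin(180) * sin(105) = 0
z = 17 * cos(180) = -17

(0, 0, -17)


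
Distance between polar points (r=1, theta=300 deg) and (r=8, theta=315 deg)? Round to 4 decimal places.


d = sqrt(r1^2 + r2^2 - 2*r1*r2*cos(t2-t1))
d = sqrt(1^2 + 8^2 - 2*1*8*cos(315-300)) = 7.0388

7.0388


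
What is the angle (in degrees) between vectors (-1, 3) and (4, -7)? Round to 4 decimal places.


dot = -1*4 + 3*-7 = -25
|u| = 3.1623, |v| = 8.0623
cos(angle) = -0.9806
angle = 168.6901 degrees

168.6901 degrees


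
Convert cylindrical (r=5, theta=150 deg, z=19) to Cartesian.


x = 5 * cos(150) = -4.3301
y = 5 * sin(150) = 2.5
z = 19

(-4.3301, 2.5, 19)


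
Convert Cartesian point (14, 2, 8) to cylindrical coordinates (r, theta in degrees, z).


r = sqrt(14^2 + 2^2) = 14.1421
theta = atan2(2, 14) = 8.1301 deg
z = 8

r = 14.1421, theta = 8.1301 deg, z = 8


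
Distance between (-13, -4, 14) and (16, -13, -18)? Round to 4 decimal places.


d = sqrt((16--13)^2 + (-13--4)^2 + (-18-14)^2) = 44.1135

44.1135


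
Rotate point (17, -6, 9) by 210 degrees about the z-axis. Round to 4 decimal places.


x' = 17*cos(210) - -6*sin(210) = -17.7224
y' = 17*sin(210) + -6*cos(210) = -3.3038
z' = 9

(-17.7224, -3.3038, 9)


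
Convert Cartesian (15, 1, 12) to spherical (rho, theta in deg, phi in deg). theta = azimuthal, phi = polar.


rho = sqrt(15^2 + 1^2 + 12^2) = 19.2354
theta = atan2(1, 15) = 3.8141 deg
phi = acos(12/19.2354) = 51.4021 deg

rho = 19.2354, theta = 3.8141 deg, phi = 51.4021 deg


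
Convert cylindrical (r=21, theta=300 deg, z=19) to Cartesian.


x = 21 * cos(300) = 10.5
y = 21 * sin(300) = -18.1865
z = 19

(10.5, -18.1865, 19)


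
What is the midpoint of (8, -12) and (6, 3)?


Midpoint = ((8+6)/2, (-12+3)/2) = (7, -4.5)

(7, -4.5)


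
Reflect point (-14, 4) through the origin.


Reflection through origin: (x, y) -> (-x, -y)
(-14, 4) -> (14, -4)

(14, -4)


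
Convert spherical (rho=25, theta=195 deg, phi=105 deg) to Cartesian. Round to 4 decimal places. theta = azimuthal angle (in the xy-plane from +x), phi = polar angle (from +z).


x = 25 * sin(105) * cos(195) = -23.3253
y = 25 * sin(105) * sin(195) = -6.25
z = 25 * cos(105) = -6.4705

(-23.3253, -6.25, -6.4705)


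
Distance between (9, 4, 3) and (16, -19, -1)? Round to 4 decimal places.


d = sqrt((16-9)^2 + (-19-4)^2 + (-1-3)^2) = 24.3721

24.3721


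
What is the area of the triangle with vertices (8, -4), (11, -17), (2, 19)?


Area = |x1(y2-y3) + x2(y3-y1) + x3(y1-y2)| / 2
= |8*(-17-19) + 11*(19--4) + 2*(-4--17)| / 2
= 4.5

4.5


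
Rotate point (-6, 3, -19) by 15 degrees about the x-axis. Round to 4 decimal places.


x' = -6
y' = 3*cos(15) - -19*sin(15) = 7.8153
z' = 3*sin(15) + -19*cos(15) = -17.5761

(-6, 7.8153, -17.5761)


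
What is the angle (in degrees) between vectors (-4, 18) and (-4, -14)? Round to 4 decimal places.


dot = -4*-4 + 18*-14 = -236
|u| = 18.4391, |v| = 14.5602
cos(angle) = -0.879
angle = 151.5258 degrees

151.5258 degrees


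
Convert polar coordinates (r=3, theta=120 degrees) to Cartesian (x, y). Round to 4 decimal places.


x = 3 * cos(120) = -1.5
y = 3 * sin(120) = 2.5981

(-1.5, 2.5981)


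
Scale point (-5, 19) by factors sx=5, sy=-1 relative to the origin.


Scaling: (x*sx, y*sy) = (-5*5, 19*-1) = (-25, -19)

(-25, -19)


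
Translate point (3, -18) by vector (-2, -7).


Translation: (x+dx, y+dy) = (3+-2, -18+-7) = (1, -25)

(1, -25)


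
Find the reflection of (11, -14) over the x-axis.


Reflection across x-axis: (x, y) -> (x, -y)
(11, -14) -> (11, 14)

(11, 14)


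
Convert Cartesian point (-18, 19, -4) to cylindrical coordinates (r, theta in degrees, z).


r = sqrt((-18)^2 + 19^2) = 26.1725
theta = atan2(19, -18) = 133.4518 deg
z = -4

r = 26.1725, theta = 133.4518 deg, z = -4


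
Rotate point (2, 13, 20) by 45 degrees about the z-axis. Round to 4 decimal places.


x' = 2*cos(45) - 13*sin(45) = -7.7782
y' = 2*sin(45) + 13*cos(45) = 10.6066
z' = 20

(-7.7782, 10.6066, 20)


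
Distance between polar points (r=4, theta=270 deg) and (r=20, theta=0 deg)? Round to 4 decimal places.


d = sqrt(r1^2 + r2^2 - 2*r1*r2*cos(t2-t1))
d = sqrt(4^2 + 20^2 - 2*4*20*cos(0-270)) = 20.3961

20.3961


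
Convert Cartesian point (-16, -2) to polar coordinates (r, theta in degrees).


r = sqrt((-16)^2 + (-2)^2) = 16.1245
theta = atan2(-2, -16) = 187.125 degrees

r = 16.1245, theta = 187.125 degrees


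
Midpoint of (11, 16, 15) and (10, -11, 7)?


Midpoint = ((11+10)/2, (16+-11)/2, (15+7)/2) = (10.5, 2.5, 11)

(10.5, 2.5, 11)


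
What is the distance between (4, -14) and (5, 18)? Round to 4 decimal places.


d = sqrt((5-4)^2 + (18--14)^2) = 32.0156

32.0156


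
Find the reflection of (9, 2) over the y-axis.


Reflection across y-axis: (x, y) -> (-x, y)
(9, 2) -> (-9, 2)

(-9, 2)


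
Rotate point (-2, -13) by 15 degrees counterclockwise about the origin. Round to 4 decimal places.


x' = -2*cos(15) - -13*sin(15) = 1.4328
y' = -2*sin(15) + -13*cos(15) = -13.0747

(1.4328, -13.0747)


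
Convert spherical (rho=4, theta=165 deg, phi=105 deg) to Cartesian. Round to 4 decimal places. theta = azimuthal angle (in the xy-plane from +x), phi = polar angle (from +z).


x = 4 * sin(105) * cos(165) = -3.7321
y = 4 * sin(105) * sin(165) = 1
z = 4 * cos(105) = -1.0353

(-3.7321, 1, -1.0353)


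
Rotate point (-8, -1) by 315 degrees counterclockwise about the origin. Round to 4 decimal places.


x' = -8*cos(315) - -1*sin(315) = -6.364
y' = -8*sin(315) + -1*cos(315) = 4.9497

(-6.364, 4.9497)


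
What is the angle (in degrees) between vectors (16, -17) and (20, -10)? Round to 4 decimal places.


dot = 16*20 + -17*-10 = 490
|u| = 23.3452, |v| = 22.3607
cos(angle) = 0.9387
angle = 20.1707 degrees

20.1707 degrees


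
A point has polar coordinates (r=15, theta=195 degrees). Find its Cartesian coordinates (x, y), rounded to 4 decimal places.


x = 15 * cos(195) = -14.4889
y = 15 * sin(195) = -3.8823

(-14.4889, -3.8823)


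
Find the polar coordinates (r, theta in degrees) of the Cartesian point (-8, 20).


r = sqrt((-8)^2 + 20^2) = 21.5407
theta = atan2(20, -8) = 111.8014 degrees

r = 21.5407, theta = 111.8014 degrees


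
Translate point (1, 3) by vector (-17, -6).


Translation: (x+dx, y+dy) = (1+-17, 3+-6) = (-16, -3)

(-16, -3)


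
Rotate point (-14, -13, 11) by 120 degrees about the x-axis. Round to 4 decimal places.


x' = -14
y' = -13*cos(120) - 11*sin(120) = -3.0263
z' = -13*sin(120) + 11*cos(120) = -16.7583

(-14, -3.0263, -16.7583)


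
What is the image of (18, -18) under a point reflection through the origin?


Reflection through origin: (x, y) -> (-x, -y)
(18, -18) -> (-18, 18)

(-18, 18)


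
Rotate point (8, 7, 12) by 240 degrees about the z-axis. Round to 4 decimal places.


x' = 8*cos(240) - 7*sin(240) = 2.0622
y' = 8*sin(240) + 7*cos(240) = -10.4282
z' = 12

(2.0622, -10.4282, 12)


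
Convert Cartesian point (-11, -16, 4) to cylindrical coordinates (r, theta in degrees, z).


r = sqrt((-11)^2 + (-16)^2) = 19.4165
theta = atan2(-16, -11) = 235.4915 deg
z = 4

r = 19.4165, theta = 235.4915 deg, z = 4


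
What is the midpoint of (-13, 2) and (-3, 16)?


Midpoint = ((-13+-3)/2, (2+16)/2) = (-8, 9)

(-8, 9)


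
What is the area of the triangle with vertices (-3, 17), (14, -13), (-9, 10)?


Area = |x1(y2-y3) + x2(y3-y1) + x3(y1-y2)| / 2
= |-3*(-13-10) + 14*(10-17) + -9*(17--13)| / 2
= 149.5

149.5


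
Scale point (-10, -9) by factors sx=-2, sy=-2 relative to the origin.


Scaling: (x*sx, y*sy) = (-10*-2, -9*-2) = (20, 18)

(20, 18)


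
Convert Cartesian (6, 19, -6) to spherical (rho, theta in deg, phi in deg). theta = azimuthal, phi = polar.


rho = sqrt(6^2 + 19^2 + (-6)^2) = 20.8087
theta = atan2(19, 6) = 72.4744 deg
phi = acos(-6/20.8087) = 106.7587 deg

rho = 20.8087, theta = 72.4744 deg, phi = 106.7587 deg


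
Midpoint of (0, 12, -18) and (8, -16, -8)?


Midpoint = ((0+8)/2, (12+-16)/2, (-18+-8)/2) = (4, -2, -13)

(4, -2, -13)


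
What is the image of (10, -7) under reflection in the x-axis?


Reflection across x-axis: (x, y) -> (x, -y)
(10, -7) -> (10, 7)

(10, 7)


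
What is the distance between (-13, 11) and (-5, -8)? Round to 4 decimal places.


d = sqrt((-5--13)^2 + (-8-11)^2) = 20.6155

20.6155


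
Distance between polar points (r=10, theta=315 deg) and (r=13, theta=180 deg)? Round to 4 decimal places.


d = sqrt(r1^2 + r2^2 - 2*r1*r2*cos(t2-t1))
d = sqrt(10^2 + 13^2 - 2*10*13*cos(180-315)) = 21.2802

21.2802


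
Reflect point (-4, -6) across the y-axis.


Reflection across y-axis: (x, y) -> (-x, y)
(-4, -6) -> (4, -6)

(4, -6)


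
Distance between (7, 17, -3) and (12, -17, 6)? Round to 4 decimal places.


d = sqrt((12-7)^2 + (-17-17)^2 + (6--3)^2) = 35.5246

35.5246


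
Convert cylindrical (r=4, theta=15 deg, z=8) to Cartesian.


x = 4 * cos(15) = 3.8637
y = 4 * sin(15) = 1.0353
z = 8

(3.8637, 1.0353, 8)


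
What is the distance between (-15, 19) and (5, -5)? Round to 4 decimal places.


d = sqrt((5--15)^2 + (-5-19)^2) = 31.241

31.241


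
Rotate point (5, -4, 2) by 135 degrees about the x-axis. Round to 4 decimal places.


x' = 5
y' = -4*cos(135) - 2*sin(135) = 1.4142
z' = -4*sin(135) + 2*cos(135) = -4.2426

(5, 1.4142, -4.2426)


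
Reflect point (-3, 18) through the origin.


Reflection through origin: (x, y) -> (-x, -y)
(-3, 18) -> (3, -18)

(3, -18)


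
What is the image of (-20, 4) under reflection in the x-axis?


Reflection across x-axis: (x, y) -> (x, -y)
(-20, 4) -> (-20, -4)

(-20, -4)


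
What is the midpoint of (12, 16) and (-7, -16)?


Midpoint = ((12+-7)/2, (16+-16)/2) = (2.5, 0)

(2.5, 0)


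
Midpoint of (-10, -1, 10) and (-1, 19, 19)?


Midpoint = ((-10+-1)/2, (-1+19)/2, (10+19)/2) = (-5.5, 9, 14.5)

(-5.5, 9, 14.5)


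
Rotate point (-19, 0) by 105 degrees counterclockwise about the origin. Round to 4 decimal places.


x' = -19*cos(105) - 0*sin(105) = 4.9176
y' = -19*sin(105) + 0*cos(105) = -18.3526

(4.9176, -18.3526)


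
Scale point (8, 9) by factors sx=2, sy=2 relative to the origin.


Scaling: (x*sx, y*sy) = (8*2, 9*2) = (16, 18)

(16, 18)


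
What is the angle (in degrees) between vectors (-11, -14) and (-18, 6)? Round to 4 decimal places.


dot = -11*-18 + -14*6 = 114
|u| = 17.8045, |v| = 18.9737
cos(angle) = 0.3375
angle = 70.2777 degrees

70.2777 degrees


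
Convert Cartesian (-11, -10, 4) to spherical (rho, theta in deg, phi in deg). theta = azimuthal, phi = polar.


rho = sqrt((-11)^2 + (-10)^2 + 4^2) = 15.3948
theta = atan2(-10, -11) = 222.2737 deg
phi = acos(4/15.3948) = 74.9401 deg

rho = 15.3948, theta = 222.2737 deg, phi = 74.9401 deg


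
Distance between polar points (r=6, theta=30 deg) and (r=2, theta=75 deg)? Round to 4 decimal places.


d = sqrt(r1^2 + r2^2 - 2*r1*r2*cos(t2-t1))
d = sqrt(6^2 + 2^2 - 2*6*2*cos(75-30)) = 4.7989

4.7989


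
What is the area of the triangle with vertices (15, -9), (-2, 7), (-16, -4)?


Area = |x1(y2-y3) + x2(y3-y1) + x3(y1-y2)| / 2
= |15*(7--4) + -2*(-4--9) + -16*(-9-7)| / 2
= 205.5

205.5


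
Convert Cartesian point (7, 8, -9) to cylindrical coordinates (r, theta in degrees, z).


r = sqrt(7^2 + 8^2) = 10.6301
theta = atan2(8, 7) = 48.8141 deg
z = -9

r = 10.6301, theta = 48.8141 deg, z = -9


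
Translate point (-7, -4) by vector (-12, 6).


Translation: (x+dx, y+dy) = (-7+-12, -4+6) = (-19, 2)

(-19, 2)


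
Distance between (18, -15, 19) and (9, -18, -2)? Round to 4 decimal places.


d = sqrt((9-18)^2 + (-18--15)^2 + (-2-19)^2) = 23.0434

23.0434


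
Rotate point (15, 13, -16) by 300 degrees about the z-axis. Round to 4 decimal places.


x' = 15*cos(300) - 13*sin(300) = 18.7583
y' = 15*sin(300) + 13*cos(300) = -6.4904
z' = -16

(18.7583, -6.4904, -16)


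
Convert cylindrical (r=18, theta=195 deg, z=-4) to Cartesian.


x = 18 * cos(195) = -17.3867
y = 18 * sin(195) = -4.6587
z = -4

(-17.3867, -4.6587, -4)


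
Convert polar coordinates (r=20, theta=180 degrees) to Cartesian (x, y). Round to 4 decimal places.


x = 20 * cos(180) = -20
y = 20 * sin(180) = 0

(-20, 0)


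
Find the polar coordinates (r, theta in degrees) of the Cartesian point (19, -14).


r = sqrt(19^2 + (-14)^2) = 23.6008
theta = atan2(-14, 19) = 323.6156 degrees

r = 23.6008, theta = 323.6156 degrees


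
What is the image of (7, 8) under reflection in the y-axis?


Reflection across y-axis: (x, y) -> (-x, y)
(7, 8) -> (-7, 8)

(-7, 8)


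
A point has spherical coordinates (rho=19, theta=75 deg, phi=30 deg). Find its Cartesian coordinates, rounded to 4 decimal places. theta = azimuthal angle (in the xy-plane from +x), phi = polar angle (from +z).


x = 19 * sin(30) * cos(75) = 2.4588
y = 19 * sin(30) * sin(75) = 9.1763
z = 19 * cos(30) = 16.4545

(2.4588, 9.1763, 16.4545)


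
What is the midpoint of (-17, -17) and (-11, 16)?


Midpoint = ((-17+-11)/2, (-17+16)/2) = (-14, -0.5)

(-14, -0.5)


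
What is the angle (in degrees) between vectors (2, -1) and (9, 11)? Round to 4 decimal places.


dot = 2*9 + -1*11 = 7
|u| = 2.2361, |v| = 14.2127
cos(angle) = 0.2203
angle = 77.2756 degrees

77.2756 degrees


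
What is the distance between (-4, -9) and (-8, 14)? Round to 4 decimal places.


d = sqrt((-8--4)^2 + (14--9)^2) = 23.3452

23.3452


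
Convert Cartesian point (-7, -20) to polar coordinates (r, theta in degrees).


r = sqrt((-7)^2 + (-20)^2) = 21.1896
theta = atan2(-20, -7) = 250.71 degrees

r = 21.1896, theta = 250.71 degrees


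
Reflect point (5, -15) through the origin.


Reflection through origin: (x, y) -> (-x, -y)
(5, -15) -> (-5, 15)

(-5, 15)


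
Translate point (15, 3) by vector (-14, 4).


Translation: (x+dx, y+dy) = (15+-14, 3+4) = (1, 7)

(1, 7)


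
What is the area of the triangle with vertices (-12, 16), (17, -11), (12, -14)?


Area = |x1(y2-y3) + x2(y3-y1) + x3(y1-y2)| / 2
= |-12*(-11--14) + 17*(-14-16) + 12*(16--11)| / 2
= 111

111


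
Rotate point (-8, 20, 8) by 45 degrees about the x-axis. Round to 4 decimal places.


x' = -8
y' = 20*cos(45) - 8*sin(45) = 8.4853
z' = 20*sin(45) + 8*cos(45) = 19.799

(-8, 8.4853, 19.799)


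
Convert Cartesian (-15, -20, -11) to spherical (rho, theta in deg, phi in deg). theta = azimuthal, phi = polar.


rho = sqrt((-15)^2 + (-20)^2 + (-11)^2) = 27.313
theta = atan2(-20, -15) = 233.1301 deg
phi = acos(-11/27.313) = 113.7495 deg

rho = 27.313, theta = 233.1301 deg, phi = 113.7495 deg


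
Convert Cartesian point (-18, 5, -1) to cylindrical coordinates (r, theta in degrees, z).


r = sqrt((-18)^2 + 5^2) = 18.6815
theta = atan2(5, -18) = 164.4759 deg
z = -1

r = 18.6815, theta = 164.4759 deg, z = -1


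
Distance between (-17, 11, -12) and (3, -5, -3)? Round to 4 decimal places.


d = sqrt((3--17)^2 + (-5-11)^2 + (-3--12)^2) = 27.1477

27.1477


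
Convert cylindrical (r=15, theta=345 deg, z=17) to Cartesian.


x = 15 * cos(345) = 14.4889
y = 15 * sin(345) = -3.8823
z = 17

(14.4889, -3.8823, 17)


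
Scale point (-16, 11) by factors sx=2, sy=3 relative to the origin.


Scaling: (x*sx, y*sy) = (-16*2, 11*3) = (-32, 33)

(-32, 33)


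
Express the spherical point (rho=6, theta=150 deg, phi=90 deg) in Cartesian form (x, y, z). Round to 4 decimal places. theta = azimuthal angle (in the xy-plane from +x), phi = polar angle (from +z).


x = 6 * sin(90) * cos(150) = -5.1962
y = 6 * sin(90) * sin(150) = 3
z = 6 * cos(90) = 0

(-5.1962, 3, 0)


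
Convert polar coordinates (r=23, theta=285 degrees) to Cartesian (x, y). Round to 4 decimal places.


x = 23 * cos(285) = 5.9528
y = 23 * sin(285) = -22.2163

(5.9528, -22.2163)


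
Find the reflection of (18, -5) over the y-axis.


Reflection across y-axis: (x, y) -> (-x, y)
(18, -5) -> (-18, -5)

(-18, -5)


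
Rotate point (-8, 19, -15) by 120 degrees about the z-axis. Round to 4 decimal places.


x' = -8*cos(120) - 19*sin(120) = -12.4545
y' = -8*sin(120) + 19*cos(120) = -16.4282
z' = -15

(-12.4545, -16.4282, -15)


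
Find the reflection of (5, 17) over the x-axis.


Reflection across x-axis: (x, y) -> (x, -y)
(5, 17) -> (5, -17)

(5, -17)


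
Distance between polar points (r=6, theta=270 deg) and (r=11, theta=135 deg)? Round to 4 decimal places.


d = sqrt(r1^2 + r2^2 - 2*r1*r2*cos(t2-t1))
d = sqrt(6^2 + 11^2 - 2*6*11*cos(135-270)) = 15.8221

15.8221


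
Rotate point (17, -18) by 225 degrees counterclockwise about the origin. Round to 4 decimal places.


x' = 17*cos(225) - -18*sin(225) = -24.7487
y' = 17*sin(225) + -18*cos(225) = 0.7071

(-24.7487, 0.7071)


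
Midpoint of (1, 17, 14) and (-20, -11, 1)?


Midpoint = ((1+-20)/2, (17+-11)/2, (14+1)/2) = (-9.5, 3, 7.5)

(-9.5, 3, 7.5)


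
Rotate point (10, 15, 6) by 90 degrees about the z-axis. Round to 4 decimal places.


x' = 10*cos(90) - 15*sin(90) = -15
y' = 10*sin(90) + 15*cos(90) = 10
z' = 6

(-15, 10, 6)


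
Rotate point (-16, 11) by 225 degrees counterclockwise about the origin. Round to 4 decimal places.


x' = -16*cos(225) - 11*sin(225) = 19.0919
y' = -16*sin(225) + 11*cos(225) = 3.5355

(19.0919, 3.5355)


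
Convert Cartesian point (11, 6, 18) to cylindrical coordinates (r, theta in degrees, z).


r = sqrt(11^2 + 6^2) = 12.53
theta = atan2(6, 11) = 28.6105 deg
z = 18

r = 12.53, theta = 28.6105 deg, z = 18


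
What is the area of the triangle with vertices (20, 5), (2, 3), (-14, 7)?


Area = |x1(y2-y3) + x2(y3-y1) + x3(y1-y2)| / 2
= |20*(3-7) + 2*(7-5) + -14*(5-3)| / 2
= 52

52


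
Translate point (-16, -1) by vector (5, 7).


Translation: (x+dx, y+dy) = (-16+5, -1+7) = (-11, 6)

(-11, 6)


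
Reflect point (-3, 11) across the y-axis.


Reflection across y-axis: (x, y) -> (-x, y)
(-3, 11) -> (3, 11)

(3, 11)


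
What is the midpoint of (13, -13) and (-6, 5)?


Midpoint = ((13+-6)/2, (-13+5)/2) = (3.5, -4)

(3.5, -4)


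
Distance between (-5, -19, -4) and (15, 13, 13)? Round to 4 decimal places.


d = sqrt((15--5)^2 + (13--19)^2 + (13--4)^2) = 41.3884

41.3884


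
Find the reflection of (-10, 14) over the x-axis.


Reflection across x-axis: (x, y) -> (x, -y)
(-10, 14) -> (-10, -14)

(-10, -14)


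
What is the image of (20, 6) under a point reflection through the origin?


Reflection through origin: (x, y) -> (-x, -y)
(20, 6) -> (-20, -6)

(-20, -6)


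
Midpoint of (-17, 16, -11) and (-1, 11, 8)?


Midpoint = ((-17+-1)/2, (16+11)/2, (-11+8)/2) = (-9, 13.5, -1.5)

(-9, 13.5, -1.5)


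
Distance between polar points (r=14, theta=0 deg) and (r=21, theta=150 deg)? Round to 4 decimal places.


d = sqrt(r1^2 + r2^2 - 2*r1*r2*cos(t2-t1))
d = sqrt(14^2 + 21^2 - 2*14*21*cos(150-0)) = 33.8559

33.8559


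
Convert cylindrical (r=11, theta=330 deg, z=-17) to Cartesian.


x = 11 * cos(330) = 9.5263
y = 11 * sin(330) = -5.5
z = -17

(9.5263, -5.5, -17)


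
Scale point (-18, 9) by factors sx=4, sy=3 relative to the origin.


Scaling: (x*sx, y*sy) = (-18*4, 9*3) = (-72, 27)

(-72, 27)


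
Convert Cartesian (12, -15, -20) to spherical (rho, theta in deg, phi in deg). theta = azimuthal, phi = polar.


rho = sqrt(12^2 + (-15)^2 + (-20)^2) = 27.7308
theta = atan2(-15, 12) = 308.6598 deg
phi = acos(-20/27.7308) = 136.1552 deg

rho = 27.7308, theta = 308.6598 deg, phi = 136.1552 deg


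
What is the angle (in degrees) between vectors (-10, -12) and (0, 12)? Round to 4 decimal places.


dot = -10*0 + -12*12 = -144
|u| = 15.6205, |v| = 12
cos(angle) = -0.7682
angle = 140.1944 degrees

140.1944 degrees


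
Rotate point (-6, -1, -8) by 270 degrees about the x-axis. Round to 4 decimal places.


x' = -6
y' = -1*cos(270) - -8*sin(270) = -8
z' = -1*sin(270) + -8*cos(270) = 1

(-6, -8, 1)


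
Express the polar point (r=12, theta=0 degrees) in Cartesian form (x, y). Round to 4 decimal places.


x = 12 * cos(0) = 12
y = 12 * sin(0) = 0

(12, 0)


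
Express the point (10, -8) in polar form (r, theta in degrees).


r = sqrt(10^2 + (-8)^2) = 12.8062
theta = atan2(-8, 10) = 321.3402 degrees

r = 12.8062, theta = 321.3402 degrees


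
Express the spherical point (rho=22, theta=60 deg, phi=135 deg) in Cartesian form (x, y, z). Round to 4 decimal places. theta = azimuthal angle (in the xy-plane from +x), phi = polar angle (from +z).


x = 22 * sin(135) * cos(60) = 7.7782
y = 22 * sin(135) * sin(60) = 13.4722
z = 22 * cos(135) = -15.5563

(7.7782, 13.4722, -15.5563)


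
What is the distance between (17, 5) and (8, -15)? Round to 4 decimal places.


d = sqrt((8-17)^2 + (-15-5)^2) = 21.9317

21.9317


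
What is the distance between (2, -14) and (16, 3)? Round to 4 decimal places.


d = sqrt((16-2)^2 + (3--14)^2) = 22.0227

22.0227


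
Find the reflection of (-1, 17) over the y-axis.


Reflection across y-axis: (x, y) -> (-x, y)
(-1, 17) -> (1, 17)

(1, 17)


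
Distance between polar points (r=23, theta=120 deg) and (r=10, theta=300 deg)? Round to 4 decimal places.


d = sqrt(r1^2 + r2^2 - 2*r1*r2*cos(t2-t1))
d = sqrt(23^2 + 10^2 - 2*23*10*cos(300-120)) = 33

33


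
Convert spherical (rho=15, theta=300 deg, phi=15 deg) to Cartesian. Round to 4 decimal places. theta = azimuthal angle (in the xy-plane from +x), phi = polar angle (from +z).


x = 15 * sin(15) * cos(300) = 1.9411
y = 15 * sin(15) * sin(300) = -3.3622
z = 15 * cos(15) = 14.4889

(1.9411, -3.3622, 14.4889)


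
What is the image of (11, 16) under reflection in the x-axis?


Reflection across x-axis: (x, y) -> (x, -y)
(11, 16) -> (11, -16)

(11, -16)


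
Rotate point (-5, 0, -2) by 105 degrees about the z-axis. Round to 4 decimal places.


x' = -5*cos(105) - 0*sin(105) = 1.2941
y' = -5*sin(105) + 0*cos(105) = -4.8296
z' = -2

(1.2941, -4.8296, -2)


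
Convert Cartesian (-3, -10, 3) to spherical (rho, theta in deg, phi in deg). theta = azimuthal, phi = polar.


rho = sqrt((-3)^2 + (-10)^2 + 3^2) = 10.8628
theta = atan2(-10, -3) = 253.3008 deg
phi = acos(3/10.8628) = 73.9681 deg

rho = 10.8628, theta = 253.3008 deg, phi = 73.9681 deg


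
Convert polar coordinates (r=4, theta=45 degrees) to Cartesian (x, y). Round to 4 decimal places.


x = 4 * cos(45) = 2.8284
y = 4 * sin(45) = 2.8284

(2.8284, 2.8284)
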